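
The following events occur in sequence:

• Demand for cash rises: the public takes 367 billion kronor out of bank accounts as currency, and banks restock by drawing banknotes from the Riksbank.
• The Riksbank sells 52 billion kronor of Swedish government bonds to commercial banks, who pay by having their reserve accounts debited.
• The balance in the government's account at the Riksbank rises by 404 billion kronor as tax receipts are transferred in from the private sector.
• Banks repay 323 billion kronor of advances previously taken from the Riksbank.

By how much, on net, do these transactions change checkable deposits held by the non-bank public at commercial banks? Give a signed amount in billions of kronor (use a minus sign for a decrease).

Currency withdrawal 367 billion kronor: non-bank counterparties' bank balances fall → −367B.
OMO sale (to banks) 52 billion kronor: the counterparty is a bank, so public deposits are unchanged → 0.
Government account inflow 404 billion kronor: non-bank counterparties' bank balances fall → −404B.
Discount-window repayment 323 billion kronor: the counterparty is a bank, so public deposits are unchanged → 0.
Net: −367 + 0 − 404 + 0 = -771 billion.

-771 billion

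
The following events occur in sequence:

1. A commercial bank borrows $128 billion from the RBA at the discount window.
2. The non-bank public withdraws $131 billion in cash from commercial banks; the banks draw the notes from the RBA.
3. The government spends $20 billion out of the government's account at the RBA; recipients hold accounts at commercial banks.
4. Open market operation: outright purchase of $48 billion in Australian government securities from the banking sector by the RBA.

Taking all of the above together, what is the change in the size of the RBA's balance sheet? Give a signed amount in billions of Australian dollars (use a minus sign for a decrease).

RBA balance sheet:
  Assets:      Securities +$48B, Loans to banks +$128B
  Liabilities: Bank reserves +$65B, Currency in circulation +$131B, Government deposits −$20B
Commercial banking system:
  Assets:      Reserves at CB +$65B, Securities −$48B
  Liabilities: Checkable deposits −$111B, Borrowings from CB +$128B
Change in total RBA assets = +$176 billion.

+$176 billion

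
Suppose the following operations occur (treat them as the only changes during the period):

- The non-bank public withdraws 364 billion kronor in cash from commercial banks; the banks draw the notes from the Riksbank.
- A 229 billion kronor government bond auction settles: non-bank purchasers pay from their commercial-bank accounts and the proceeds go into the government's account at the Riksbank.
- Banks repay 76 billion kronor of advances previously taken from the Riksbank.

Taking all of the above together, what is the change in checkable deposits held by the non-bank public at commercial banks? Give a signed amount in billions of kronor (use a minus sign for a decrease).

Riksbank balance sheet:
  Assets:      Loans to banks −76B
  Liabilities: Bank reserves −669B, Currency in circulation +364B, Government deposits +229B
Commercial banking system:
  Assets:      Reserves at CB −669B
  Liabilities: Checkable deposits −593B, Borrowings from CB −76B
So the change in checkable deposits held by the non-bank public at commercial banks is -593 billion.

-593 billion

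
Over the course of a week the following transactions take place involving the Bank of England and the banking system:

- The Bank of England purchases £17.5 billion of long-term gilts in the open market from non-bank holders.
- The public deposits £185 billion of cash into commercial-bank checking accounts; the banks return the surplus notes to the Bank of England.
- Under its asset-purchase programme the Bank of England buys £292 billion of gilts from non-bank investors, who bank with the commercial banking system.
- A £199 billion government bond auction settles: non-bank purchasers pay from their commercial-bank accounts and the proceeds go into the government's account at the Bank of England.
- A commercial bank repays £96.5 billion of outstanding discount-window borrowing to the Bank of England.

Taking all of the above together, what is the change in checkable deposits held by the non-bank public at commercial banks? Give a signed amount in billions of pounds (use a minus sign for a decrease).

Bank of England balance sheet:
  Assets:      Securities +£309.5B, Loans to banks −£96.5B
  Liabilities: Bank reserves +£199B, Currency in circulation −£185B, Government deposits +£199B
Commercial banking system:
  Assets:      Reserves at CB +£199B
  Liabilities: Checkable deposits +£295.5B, Borrowings from CB −£96.5B
So the change in checkable deposits held by the non-bank public at commercial banks is +£295.5 billion.

+£295.5 billion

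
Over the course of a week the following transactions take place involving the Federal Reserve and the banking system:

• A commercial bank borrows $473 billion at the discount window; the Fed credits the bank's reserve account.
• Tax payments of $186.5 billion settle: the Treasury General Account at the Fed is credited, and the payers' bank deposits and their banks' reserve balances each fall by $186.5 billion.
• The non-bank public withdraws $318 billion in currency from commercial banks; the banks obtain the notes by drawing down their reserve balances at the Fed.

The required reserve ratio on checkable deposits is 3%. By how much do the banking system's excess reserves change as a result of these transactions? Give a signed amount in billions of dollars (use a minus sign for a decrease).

-$16.365 billion

Discount-window loan $473 billion: reserves +$473B, deposits 0.
Government account inflow $186.5 billion: reserves −$186.5B, deposits −$186.5B.
Currency withdrawal $318 billion: reserves −$318B, deposits −$318B.
Totals: Δreserves = −$31.5B, Δdeposits = −$504.5B.
Δrequired reserves = 3% × −$504.5B = −$15.135B.
Δexcess reserves = Δreserves − Δrequired = −$31.5B − (−$15.135B) = -$16.365 billion.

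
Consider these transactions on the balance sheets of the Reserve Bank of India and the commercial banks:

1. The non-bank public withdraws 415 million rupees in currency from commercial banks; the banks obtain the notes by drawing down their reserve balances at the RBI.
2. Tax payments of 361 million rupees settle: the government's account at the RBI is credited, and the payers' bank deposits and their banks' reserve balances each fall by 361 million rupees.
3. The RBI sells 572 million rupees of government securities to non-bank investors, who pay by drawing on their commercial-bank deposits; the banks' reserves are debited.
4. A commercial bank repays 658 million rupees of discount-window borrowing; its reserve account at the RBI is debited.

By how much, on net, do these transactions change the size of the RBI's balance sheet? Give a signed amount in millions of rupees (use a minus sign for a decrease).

-1230 million

RBI balance sheet:
  Assets:      Securities −572M, Loans to banks −658M
  Liabilities: Bank reserves −2006M, Currency in circulation +415M, Government deposits +361M
Commercial banking system:
  Assets:      Reserves at CB −2006M
  Liabilities: Checkable deposits −1348M, Borrowings from CB −658M
Change in total RBI assets = -1230 million.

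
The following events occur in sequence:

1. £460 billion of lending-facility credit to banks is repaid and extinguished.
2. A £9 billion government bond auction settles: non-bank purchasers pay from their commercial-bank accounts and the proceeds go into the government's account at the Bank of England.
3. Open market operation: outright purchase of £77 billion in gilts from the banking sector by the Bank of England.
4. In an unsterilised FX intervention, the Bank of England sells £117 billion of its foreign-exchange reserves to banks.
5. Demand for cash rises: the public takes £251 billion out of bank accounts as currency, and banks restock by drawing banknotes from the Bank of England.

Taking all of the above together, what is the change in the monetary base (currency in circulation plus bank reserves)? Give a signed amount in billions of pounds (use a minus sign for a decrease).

-£509 billion

Bank of England balance sheet:
  Assets:      Securities +£77B, Loans to banks −£460B, Foreign assets −£117B
  Liabilities: Bank reserves −£760B, Currency in circulation +£251B, Government deposits +£9B
Commercial banking system:
  Assets:      Reserves at CB −£760B, Securities −£77B, Foreign assets +£117B
  Liabilities: Checkable deposits −£260B, Borrowings from CB −£460B
Monetary base = currency + reserves: +£251B + (−£760B) = -£509 billion.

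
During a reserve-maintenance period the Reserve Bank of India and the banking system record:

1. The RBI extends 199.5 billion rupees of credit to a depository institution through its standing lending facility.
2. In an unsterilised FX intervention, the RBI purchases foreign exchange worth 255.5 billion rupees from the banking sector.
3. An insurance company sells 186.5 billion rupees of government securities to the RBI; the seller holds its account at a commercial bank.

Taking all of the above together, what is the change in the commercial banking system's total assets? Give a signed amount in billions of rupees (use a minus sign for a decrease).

+386 billion

Discount-window loan 199.5 billion rupees: bank balance sheets expand → +199.5B.
FX purchase 255.5 billion rupees: just an asset swap on bank balance sheets → 0.
Asset purchase (from non-banks) 186.5 billion rupees: bank balance sheets expand → +186.5B.
Net: 199.5 + 0 + 186.5 = +386 billion.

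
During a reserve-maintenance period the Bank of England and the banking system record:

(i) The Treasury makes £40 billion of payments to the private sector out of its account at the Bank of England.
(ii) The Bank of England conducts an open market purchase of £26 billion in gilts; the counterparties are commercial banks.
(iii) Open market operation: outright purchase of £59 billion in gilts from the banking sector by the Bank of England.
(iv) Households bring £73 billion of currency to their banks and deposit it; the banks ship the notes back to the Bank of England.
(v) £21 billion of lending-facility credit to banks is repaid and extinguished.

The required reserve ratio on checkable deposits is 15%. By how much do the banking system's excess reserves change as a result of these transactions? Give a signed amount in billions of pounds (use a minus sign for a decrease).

+£160.05 billion

Government spending £40 billion: reserves +£40B, deposits +£40B.
OMO purchase (from banks) £26 billion: reserves +£26B, deposits 0.
OMO purchase (from banks) £59 billion: reserves +£59B, deposits 0.
Currency deposit £73 billion: reserves +£73B, deposits +£73B.
Discount-window repayment £21 billion: reserves −£21B, deposits 0.
Totals: Δreserves = +£177B, Δdeposits = +£113B.
Δrequired reserves = 15% × +£113B = +£16.95B.
Δexcess reserves = Δreserves − Δrequired = +£177B − (+£16.95B) = +£160.05 billion.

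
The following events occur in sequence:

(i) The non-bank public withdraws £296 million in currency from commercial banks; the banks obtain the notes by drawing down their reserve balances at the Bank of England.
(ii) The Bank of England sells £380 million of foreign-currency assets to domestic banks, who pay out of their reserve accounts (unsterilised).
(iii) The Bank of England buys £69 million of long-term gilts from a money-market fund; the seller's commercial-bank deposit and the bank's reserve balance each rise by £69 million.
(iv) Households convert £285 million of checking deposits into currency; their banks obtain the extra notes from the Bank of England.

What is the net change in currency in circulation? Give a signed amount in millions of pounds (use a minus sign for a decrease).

Currency withdrawal £296 million: notes leave the central bank → +£296M.
FX sale £380 million: no currency enters or leaves circulation → 0.
Asset purchase (from non-banks) £69 million: no currency enters or leaves circulation → 0.
Currency withdrawal £285 million: notes leave the central bank → +£285M.
Net: 296 + 0 + 0 + 285 = +£581 million.

+£581 million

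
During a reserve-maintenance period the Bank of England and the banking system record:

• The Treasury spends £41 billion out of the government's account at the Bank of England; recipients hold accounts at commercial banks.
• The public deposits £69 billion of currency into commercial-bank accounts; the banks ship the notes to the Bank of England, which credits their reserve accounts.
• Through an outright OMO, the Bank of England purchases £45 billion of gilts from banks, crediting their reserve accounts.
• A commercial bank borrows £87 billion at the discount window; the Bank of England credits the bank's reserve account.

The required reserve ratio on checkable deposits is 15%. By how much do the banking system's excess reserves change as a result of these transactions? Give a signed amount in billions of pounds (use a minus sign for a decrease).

Government spending £41 billion: reserves +£41B, deposits +£41B.
Currency deposit £69 billion: reserves +£69B, deposits +£69B.
OMO purchase (from banks) £45 billion: reserves +£45B, deposits 0.
Discount-window loan £87 billion: reserves +£87B, deposits 0.
Totals: Δreserves = +£242B, Δdeposits = +£110B.
Δrequired reserves = 15% × +£110B = +£16.5B.
Δexcess reserves = Δreserves − Δrequired = +£242B − (+£16.5B) = +£225.5 billion.

+£225.5 billion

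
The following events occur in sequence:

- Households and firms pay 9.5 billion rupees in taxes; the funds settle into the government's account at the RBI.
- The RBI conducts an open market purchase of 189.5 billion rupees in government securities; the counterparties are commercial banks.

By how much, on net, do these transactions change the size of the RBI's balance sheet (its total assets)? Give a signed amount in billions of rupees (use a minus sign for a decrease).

RBI balance sheet:
  Assets:      Securities +189.5B
  Liabilities: Bank reserves +180B, Government deposits +9.5B
Commercial banking system:
  Assets:      Reserves at CB +180B, Securities −189.5B
  Liabilities: Checkable deposits −9.5B
Change in total RBI assets = +189.5 billion.

+189.5 billion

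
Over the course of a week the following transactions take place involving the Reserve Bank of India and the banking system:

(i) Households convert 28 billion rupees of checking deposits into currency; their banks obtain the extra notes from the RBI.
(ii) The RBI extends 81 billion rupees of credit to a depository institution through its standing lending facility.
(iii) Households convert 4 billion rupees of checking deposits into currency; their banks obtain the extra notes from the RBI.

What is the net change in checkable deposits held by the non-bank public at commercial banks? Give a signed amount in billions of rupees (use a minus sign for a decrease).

-32 billion

RBI balance sheet:
  Assets:      Loans to banks +81B
  Liabilities: Bank reserves +49B, Currency in circulation +32B
Commercial banking system:
  Assets:      Reserves at CB +49B
  Liabilities: Checkable deposits −32B, Borrowings from CB +81B
So the change in checkable deposits held by the non-bank public at commercial banks is -32 billion.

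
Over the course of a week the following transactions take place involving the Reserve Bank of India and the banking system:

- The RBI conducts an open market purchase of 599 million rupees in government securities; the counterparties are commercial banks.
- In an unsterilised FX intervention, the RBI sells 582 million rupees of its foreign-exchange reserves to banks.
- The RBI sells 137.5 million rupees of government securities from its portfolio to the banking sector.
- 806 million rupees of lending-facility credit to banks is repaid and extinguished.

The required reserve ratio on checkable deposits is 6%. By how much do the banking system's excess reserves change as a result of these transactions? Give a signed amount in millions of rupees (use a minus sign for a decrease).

-926.5 million

OMO purchase (from banks) 599 million rupees: reserves +599M, deposits 0.
FX sale 582 million rupees: reserves −582M, deposits 0.
OMO sale (to banks) 137.5 million rupees: reserves −137.5M, deposits 0.
Discount-window repayment 806 million rupees: reserves −806M, deposits 0.
Totals: Δreserves = −926.5M, Δdeposits = 0.
Δrequired reserves = 6% × 0 = 0.
Δexcess reserves = Δreserves − Δrequired = −926.5M − (0) = -926.5 million.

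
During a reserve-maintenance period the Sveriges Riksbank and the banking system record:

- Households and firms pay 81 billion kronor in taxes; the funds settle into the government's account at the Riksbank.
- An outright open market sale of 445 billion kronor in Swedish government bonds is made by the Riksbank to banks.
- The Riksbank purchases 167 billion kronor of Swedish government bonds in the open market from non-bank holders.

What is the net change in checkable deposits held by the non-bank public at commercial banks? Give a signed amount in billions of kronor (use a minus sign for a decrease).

+86 billion

Riksbank balance sheet:
  Assets:      Securities −278B
  Liabilities: Bank reserves −359B, Government deposits +81B
Commercial banking system:
  Assets:      Reserves at CB −359B, Securities +445B
  Liabilities: Checkable deposits +86B
So the change in checkable deposits held by the non-bank public at commercial banks is +86 billion.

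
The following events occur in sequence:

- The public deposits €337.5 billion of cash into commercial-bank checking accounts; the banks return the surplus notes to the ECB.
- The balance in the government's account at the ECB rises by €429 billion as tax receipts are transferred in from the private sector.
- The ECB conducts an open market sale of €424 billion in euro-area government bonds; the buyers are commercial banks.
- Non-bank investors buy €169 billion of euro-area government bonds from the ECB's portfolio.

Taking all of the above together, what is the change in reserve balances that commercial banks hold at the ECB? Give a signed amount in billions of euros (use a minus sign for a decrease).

-€684.5 billion

ECB balance sheet:
  Assets:      Securities −€593B
  Liabilities: Bank reserves −€684.5B, Currency in circulation −€337.5B, Government deposits +€429B
So the change in reserve balances that commercial banks hold at the ECB is -€684.5 billion.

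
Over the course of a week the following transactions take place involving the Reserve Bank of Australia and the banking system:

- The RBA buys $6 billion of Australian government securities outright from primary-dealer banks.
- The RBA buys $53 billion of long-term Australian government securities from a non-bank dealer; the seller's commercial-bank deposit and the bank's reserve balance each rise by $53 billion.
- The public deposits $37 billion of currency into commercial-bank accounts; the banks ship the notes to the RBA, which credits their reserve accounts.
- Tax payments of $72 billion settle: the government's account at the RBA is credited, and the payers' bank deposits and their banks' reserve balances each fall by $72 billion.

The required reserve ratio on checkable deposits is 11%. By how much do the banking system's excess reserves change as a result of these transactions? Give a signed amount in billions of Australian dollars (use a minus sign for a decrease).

OMO purchase (from banks) $6 billion: reserves +$6B, deposits 0.
Asset purchase (from non-banks) $53 billion: reserves +$53B, deposits +$53B.
Currency deposit $37 billion: reserves +$37B, deposits +$37B.
Government account inflow $72 billion: reserves −$72B, deposits −$72B.
Totals: Δreserves = +$24B, Δdeposits = +$18B.
Δrequired reserves = 11% × +$18B = +$1.98B.
Δexcess reserves = Δreserves − Δrequired = +$24B − (+$1.98B) = +$22.02 billion.

+$22.02 billion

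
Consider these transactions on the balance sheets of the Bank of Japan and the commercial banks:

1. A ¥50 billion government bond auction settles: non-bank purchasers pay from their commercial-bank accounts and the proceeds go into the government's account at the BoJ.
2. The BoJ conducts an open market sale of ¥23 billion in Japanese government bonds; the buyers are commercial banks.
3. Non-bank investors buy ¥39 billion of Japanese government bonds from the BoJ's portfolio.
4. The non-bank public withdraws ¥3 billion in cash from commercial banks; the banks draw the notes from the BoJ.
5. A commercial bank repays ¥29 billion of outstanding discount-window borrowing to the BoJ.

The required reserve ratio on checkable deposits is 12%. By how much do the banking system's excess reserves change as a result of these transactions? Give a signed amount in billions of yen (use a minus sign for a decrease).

Government account inflow ¥50 billion: reserves −¥50B, deposits −¥50B.
OMO sale (to banks) ¥23 billion: reserves −¥23B, deposits 0.
Asset sale (to non-banks) ¥39 billion: reserves −¥39B, deposits −¥39B.
Currency withdrawal ¥3 billion: reserves −¥3B, deposits −¥3B.
Discount-window repayment ¥29 billion: reserves −¥29B, deposits 0.
Totals: Δreserves = −¥144B, Δdeposits = −¥92B.
Δrequired reserves = 12% × −¥92B = −¥11.04B.
Δexcess reserves = Δreserves − Δrequired = −¥144B − (−¥11.04B) = -¥132.96 billion.

-¥132.96 billion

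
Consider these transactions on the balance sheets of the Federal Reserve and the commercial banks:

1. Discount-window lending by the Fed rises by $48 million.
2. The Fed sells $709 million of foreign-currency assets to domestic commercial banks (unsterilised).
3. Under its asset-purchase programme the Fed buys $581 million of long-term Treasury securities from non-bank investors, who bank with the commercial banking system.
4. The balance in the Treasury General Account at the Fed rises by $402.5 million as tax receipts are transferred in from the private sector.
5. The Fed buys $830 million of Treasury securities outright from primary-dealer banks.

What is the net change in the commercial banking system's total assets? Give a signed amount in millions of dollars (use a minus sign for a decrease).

+$226.5 million

Fed balance sheet:
  Assets:      Securities +$1411M, Loans to banks +$48M, Foreign assets −$709M
  Liabilities: Bank reserves +$347.5M, Government deposits +$402.5M
Commercial banking system:
  Assets:      Reserves at CB +$347.5M, Securities −$830M, Foreign assets +$709M
  Liabilities: Checkable deposits +$178.5M, Borrowings from CB +$48M
Change in total bank assets = +$226.5 million.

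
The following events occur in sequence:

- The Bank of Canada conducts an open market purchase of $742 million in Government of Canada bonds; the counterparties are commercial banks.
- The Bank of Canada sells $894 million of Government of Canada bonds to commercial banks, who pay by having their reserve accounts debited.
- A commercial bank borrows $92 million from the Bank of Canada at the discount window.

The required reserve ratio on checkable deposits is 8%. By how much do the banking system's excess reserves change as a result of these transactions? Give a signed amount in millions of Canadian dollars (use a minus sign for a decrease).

OMO purchase (from banks) $742 million: reserves +$742M, deposits 0.
OMO sale (to banks) $894 million: reserves −$894M, deposits 0.
Discount-window loan $92 million: reserves +$92M, deposits 0.
Totals: Δreserves = −$60M, Δdeposits = 0.
Δrequired reserves = 8% × 0 = 0.
Δexcess reserves = Δreserves − Δrequired = −$60M − (0) = -$60 million.

-$60 million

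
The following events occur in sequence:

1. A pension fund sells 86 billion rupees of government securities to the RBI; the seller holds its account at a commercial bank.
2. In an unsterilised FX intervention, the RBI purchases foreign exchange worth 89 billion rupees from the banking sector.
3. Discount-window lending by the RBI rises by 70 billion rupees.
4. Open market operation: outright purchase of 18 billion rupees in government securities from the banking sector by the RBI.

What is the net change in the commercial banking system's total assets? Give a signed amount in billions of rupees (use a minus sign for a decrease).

Asset purchase (from non-banks) 86 billion rupees: bank balance sheets expand → +86B.
FX purchase 89 billion rupees: just an asset swap on bank balance sheets → 0.
Discount-window loan 70 billion rupees: bank balance sheets expand → +70B.
OMO purchase (from banks) 18 billion rupees: just an asset swap on bank balance sheets → 0.
Net: 86 + 0 + 70 + 0 = +156 billion.

+156 billion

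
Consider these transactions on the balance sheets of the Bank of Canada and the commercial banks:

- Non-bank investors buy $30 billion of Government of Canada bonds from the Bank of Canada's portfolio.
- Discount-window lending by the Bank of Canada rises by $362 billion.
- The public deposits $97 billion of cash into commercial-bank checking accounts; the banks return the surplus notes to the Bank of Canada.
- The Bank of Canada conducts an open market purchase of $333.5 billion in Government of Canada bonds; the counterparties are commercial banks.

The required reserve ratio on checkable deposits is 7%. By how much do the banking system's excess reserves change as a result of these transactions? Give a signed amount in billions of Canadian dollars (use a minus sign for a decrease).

Asset sale (to non-banks) $30 billion: reserves −$30B, deposits −$30B.
Discount-window loan $362 billion: reserves +$362B, deposits 0.
Currency deposit $97 billion: reserves +$97B, deposits +$97B.
OMO purchase (from banks) $333.5 billion: reserves +$333.5B, deposits 0.
Totals: Δreserves = +$762.5B, Δdeposits = +$67B.
Δrequired reserves = 7% × +$67B = +$4.69B.
Δexcess reserves = Δreserves − Δrequired = +$762.5B − (+$4.69B) = +$757.81 billion.

+$757.81 billion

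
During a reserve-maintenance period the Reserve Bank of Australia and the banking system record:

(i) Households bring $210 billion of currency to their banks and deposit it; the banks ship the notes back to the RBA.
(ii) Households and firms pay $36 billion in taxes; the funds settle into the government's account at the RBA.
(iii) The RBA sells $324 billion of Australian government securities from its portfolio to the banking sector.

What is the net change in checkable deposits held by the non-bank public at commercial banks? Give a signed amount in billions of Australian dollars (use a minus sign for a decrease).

+$174 billion

Currency deposit $210 billion: non-bank counterparties' bank balances rise → +$210B.
Government account inflow $36 billion: non-bank counterparties' bank balances fall → −$36B.
OMO sale (to banks) $324 billion: the counterparty is a bank, so public deposits are unchanged → 0.
Net: 210 − 36 + 0 = +$174 billion.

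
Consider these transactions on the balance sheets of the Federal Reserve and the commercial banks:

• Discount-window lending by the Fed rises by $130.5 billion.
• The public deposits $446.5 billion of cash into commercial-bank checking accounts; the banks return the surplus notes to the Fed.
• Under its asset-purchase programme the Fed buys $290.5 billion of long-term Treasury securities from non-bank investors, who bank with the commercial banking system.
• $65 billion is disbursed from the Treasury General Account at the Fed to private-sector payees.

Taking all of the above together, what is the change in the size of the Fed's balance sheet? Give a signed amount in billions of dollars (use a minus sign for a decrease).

+$421 billion

Fed balance sheet:
  Assets:      Securities +$290.5B, Loans to banks +$130.5B
  Liabilities: Bank reserves +$932.5B, Currency in circulation −$446.5B, Government deposits −$65B
Commercial banking system:
  Assets:      Reserves at CB +$932.5B
  Liabilities: Checkable deposits +$802B, Borrowings from CB +$130.5B
Change in total Fed assets = +$421 billion.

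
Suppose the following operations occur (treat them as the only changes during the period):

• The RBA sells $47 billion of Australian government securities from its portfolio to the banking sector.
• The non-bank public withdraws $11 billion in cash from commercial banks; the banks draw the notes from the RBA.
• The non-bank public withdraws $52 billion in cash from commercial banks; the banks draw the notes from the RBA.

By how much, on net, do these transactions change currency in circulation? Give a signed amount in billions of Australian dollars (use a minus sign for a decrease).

RBA balance sheet:
  Assets:      Securities −$47B
  Liabilities: Bank reserves −$110B, Currency in circulation +$63B
So the change in currency in circulation is +$63 billion.

+$63 billion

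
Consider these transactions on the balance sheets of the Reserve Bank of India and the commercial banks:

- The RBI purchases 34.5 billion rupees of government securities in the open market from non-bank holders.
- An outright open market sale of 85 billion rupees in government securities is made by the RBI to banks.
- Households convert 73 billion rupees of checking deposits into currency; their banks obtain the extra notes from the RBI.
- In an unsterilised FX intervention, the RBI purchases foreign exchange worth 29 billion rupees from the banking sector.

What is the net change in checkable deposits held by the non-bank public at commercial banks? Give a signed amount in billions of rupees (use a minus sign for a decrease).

RBI balance sheet:
  Assets:      Securities −50.5B, Foreign assets +29B
  Liabilities: Bank reserves −94.5B, Currency in circulation +73B
Commercial banking system:
  Assets:      Reserves at CB −94.5B, Securities +85B, Foreign assets −29B
  Liabilities: Checkable deposits −38.5B
So the change in checkable deposits held by the non-bank public at commercial banks is -38.5 billion.

-38.5 billion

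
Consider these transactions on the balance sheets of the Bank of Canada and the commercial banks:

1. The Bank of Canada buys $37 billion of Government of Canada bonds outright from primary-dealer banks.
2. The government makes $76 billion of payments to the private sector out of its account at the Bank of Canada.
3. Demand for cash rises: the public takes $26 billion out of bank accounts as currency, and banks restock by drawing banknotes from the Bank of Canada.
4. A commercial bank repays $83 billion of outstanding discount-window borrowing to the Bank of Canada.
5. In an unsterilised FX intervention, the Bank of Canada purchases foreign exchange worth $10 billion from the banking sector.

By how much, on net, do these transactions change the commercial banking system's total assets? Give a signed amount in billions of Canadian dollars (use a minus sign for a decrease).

Bank of Canada balance sheet:
  Assets:      Securities +$37B, Loans to banks −$83B, Foreign assets +$10B
  Liabilities: Bank reserves +$14B, Currency in circulation +$26B, Government deposits −$76B
Commercial banking system:
  Assets:      Reserves at CB +$14B, Securities −$37B, Foreign assets −$10B
  Liabilities: Checkable deposits +$50B, Borrowings from CB −$83B
Change in total bank assets = -$33 billion.

-$33 billion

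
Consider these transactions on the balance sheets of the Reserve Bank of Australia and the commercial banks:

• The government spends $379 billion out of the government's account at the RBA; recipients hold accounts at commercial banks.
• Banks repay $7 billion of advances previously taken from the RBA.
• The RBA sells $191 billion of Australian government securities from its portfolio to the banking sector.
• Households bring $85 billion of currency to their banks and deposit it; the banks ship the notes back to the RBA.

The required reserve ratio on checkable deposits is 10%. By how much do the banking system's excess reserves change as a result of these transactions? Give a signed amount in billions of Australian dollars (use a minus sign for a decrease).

Government spending $379 billion: reserves +$379B, deposits +$379B.
Discount-window repayment $7 billion: reserves −$7B, deposits 0.
OMO sale (to banks) $191 billion: reserves −$191B, deposits 0.
Currency deposit $85 billion: reserves +$85B, deposits +$85B.
Totals: Δreserves = +$266B, Δdeposits = +$464B.
Δrequired reserves = 10% × +$464B = +$46.4B.
Δexcess reserves = Δreserves − Δrequired = +$266B − (+$46.4B) = +$219.6 billion.

+$219.6 billion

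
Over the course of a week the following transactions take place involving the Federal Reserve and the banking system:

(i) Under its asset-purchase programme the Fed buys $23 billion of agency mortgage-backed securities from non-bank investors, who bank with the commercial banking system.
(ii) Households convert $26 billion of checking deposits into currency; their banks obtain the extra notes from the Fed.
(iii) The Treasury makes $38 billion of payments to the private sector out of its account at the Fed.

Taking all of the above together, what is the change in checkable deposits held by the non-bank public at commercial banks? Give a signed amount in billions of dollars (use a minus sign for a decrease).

+$35 billion

Fed balance sheet:
  Assets:      Securities +$23B
  Liabilities: Bank reserves +$35B, Currency in circulation +$26B, Government deposits −$38B
Commercial banking system:
  Assets:      Reserves at CB +$35B
  Liabilities: Checkable deposits +$35B
So the change in checkable deposits held by the non-bank public at commercial banks is +$35 billion.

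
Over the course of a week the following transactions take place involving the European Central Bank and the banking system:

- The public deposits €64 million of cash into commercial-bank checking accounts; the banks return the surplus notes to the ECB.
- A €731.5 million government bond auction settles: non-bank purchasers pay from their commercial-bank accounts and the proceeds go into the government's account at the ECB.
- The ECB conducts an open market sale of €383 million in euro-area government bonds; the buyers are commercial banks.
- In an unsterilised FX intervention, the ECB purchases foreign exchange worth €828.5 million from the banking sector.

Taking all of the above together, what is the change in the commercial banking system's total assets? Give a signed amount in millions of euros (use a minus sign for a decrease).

ECB balance sheet:
  Assets:      Securities −€383M, Foreign assets +€828.5M
  Liabilities: Bank reserves −€222M, Currency in circulation −€64M, Government deposits +€731.5M
Commercial banking system:
  Assets:      Reserves at CB −€222M, Securities +€383M, Foreign assets −€828.5M
  Liabilities: Checkable deposits −€667.5M
Change in total bank assets = -€667.5 million.

-€667.5 million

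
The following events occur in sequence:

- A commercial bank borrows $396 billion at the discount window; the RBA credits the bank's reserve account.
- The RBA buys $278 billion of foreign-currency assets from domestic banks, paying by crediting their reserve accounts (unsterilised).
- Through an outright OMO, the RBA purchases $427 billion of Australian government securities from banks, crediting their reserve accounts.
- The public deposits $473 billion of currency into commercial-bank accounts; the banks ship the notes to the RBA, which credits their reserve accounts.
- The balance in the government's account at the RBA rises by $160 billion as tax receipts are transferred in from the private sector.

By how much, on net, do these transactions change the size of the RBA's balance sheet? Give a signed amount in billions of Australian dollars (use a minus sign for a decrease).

RBA balance sheet:
  Assets:      Securities +$427B, Loans to banks +$396B, Foreign assets +$278B
  Liabilities: Bank reserves +$1414B, Currency in circulation −$473B, Government deposits +$160B
Commercial banking system:
  Assets:      Reserves at CB +$1414B, Securities −$427B, Foreign assets −$278B
  Liabilities: Checkable deposits +$313B, Borrowings from CB +$396B
Change in total RBA assets = +$1101 billion.

+$1101 billion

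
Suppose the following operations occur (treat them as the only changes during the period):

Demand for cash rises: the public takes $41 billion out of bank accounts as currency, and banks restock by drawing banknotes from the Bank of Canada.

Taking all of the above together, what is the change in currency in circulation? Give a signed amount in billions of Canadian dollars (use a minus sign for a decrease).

Bank of Canada balance sheet:
  Assets:      no change
  Liabilities: Bank reserves −$41B, Currency in circulation +$41B
So the change in currency in circulation is +$41 billion.

+$41 billion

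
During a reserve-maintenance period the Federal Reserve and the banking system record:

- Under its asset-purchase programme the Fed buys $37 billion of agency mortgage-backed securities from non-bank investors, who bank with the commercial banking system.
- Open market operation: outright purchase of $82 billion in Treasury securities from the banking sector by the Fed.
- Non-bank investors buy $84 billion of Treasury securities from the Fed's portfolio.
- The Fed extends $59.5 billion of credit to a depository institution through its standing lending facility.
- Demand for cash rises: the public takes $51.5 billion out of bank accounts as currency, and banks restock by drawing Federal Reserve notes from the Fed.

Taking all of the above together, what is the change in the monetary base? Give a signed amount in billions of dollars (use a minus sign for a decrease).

+$94.5 billion

Fed balance sheet:
  Assets:      Securities +$35B, Loans to banks +$59.5B
  Liabilities: Bank reserves +$43B, Currency in circulation +$51.5B
Commercial banking system:
  Assets:      Reserves at CB +$43B, Securities −$82B
  Liabilities: Checkable deposits −$98.5B, Borrowings from CB +$59.5B
Monetary base = currency + reserves: +$51.5B + (+$43B) = +$94.5 billion.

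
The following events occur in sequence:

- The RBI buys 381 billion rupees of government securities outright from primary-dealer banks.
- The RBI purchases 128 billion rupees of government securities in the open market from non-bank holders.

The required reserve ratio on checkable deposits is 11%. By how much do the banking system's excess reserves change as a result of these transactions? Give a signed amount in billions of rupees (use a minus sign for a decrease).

+494.92 billion

OMO purchase (from banks) 381 billion rupees: reserves +381B, deposits 0.
Asset purchase (from non-banks) 128 billion rupees: reserves +128B, deposits +128B.
Totals: Δreserves = +509B, Δdeposits = +128B.
Δrequired reserves = 11% × +128B = +14.08B.
Δexcess reserves = Δreserves − Δrequired = +509B − (+14.08B) = +494.92 billion.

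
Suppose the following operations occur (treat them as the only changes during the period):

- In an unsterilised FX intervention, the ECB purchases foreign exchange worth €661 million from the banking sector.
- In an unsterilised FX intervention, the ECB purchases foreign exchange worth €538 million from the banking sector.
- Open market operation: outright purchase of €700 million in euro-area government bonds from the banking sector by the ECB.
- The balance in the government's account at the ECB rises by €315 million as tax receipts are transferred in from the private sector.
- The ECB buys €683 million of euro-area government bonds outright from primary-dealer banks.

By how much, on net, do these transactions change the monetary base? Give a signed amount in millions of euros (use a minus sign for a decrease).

FX purchase €661 million: ECB balance sheet expands → +€661M.
FX purchase €538 million: ECB balance sheet expands → +€538M.
OMO purchase (from banks) €700 million: ECB balance sheet expands → +€700M.
Government account inflow €315 million: reserves shift to a non-base liability → −€315M.
OMO purchase (from banks) €683 million: ECB balance sheet expands → +€683M.
Net: 661 + 538 + 700 − 315 + 683 = +€2267 million.

+€2267 million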